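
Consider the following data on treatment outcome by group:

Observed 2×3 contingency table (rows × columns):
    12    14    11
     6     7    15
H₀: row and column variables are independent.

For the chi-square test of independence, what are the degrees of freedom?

df = (r−1)(c−1) = (2−1)·(3−1) = 2

degrees of freedom = 2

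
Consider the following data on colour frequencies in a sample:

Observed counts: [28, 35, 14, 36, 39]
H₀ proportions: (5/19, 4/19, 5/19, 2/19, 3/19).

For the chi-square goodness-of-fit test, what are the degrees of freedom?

df = k − 1 = 5 − 1 = 4

degrees of freedom = 4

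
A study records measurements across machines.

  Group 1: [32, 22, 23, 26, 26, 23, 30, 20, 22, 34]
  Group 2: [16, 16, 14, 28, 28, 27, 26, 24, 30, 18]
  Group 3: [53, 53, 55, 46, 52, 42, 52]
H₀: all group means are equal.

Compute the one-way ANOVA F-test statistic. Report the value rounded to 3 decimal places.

test statistic = 65.541

Group means [25.80, 22.70, 50.43], grand mean 31.037
SSB = Σnᵢ(x̄ᵢ−x̄)² = 3601.549; SSW = ΣΣ(x−x̄ᵢ)² = 659.414
MSB = 3601.549/2 = 1800.7743; MSW = 659.414/24 = 27.4756
F = MSB/MSW = 65.5409
df = (2, 24)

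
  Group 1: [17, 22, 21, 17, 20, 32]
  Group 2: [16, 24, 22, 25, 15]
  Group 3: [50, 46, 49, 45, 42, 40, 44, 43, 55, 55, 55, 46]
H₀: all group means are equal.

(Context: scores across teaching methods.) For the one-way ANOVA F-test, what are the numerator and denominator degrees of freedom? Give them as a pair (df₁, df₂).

k = 3 groups, N = 23 total
df = (k−1, N−k) = (3−1, 23−3) = (2, 20)

degrees of freedom = [2, 20]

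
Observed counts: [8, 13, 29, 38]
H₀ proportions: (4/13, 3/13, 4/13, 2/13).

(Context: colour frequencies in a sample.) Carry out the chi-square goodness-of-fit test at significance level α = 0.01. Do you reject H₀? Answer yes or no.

n = 88; E_i = n·p_i = [27.08, 20.31, 27.08, 13.54]
χ² = (8−27.08)²/27.08 + (13−20.31)²/20.31 + (29−27.08)²/27.08 + (38−13.54)²/13.54 = 60.4044
df = 3
p-value (upper-tail) = 0.00000
At α=0.01: p < α → reject H₀

reject H₀: yes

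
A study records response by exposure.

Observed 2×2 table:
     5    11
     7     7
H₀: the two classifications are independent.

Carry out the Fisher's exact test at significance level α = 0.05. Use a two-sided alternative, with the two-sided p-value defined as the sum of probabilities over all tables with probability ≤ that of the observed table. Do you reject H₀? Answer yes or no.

Margins: r₁=16, r₂=14, c₁=12, c₂=18, n=30
p_obs = C(16,5)·C(14,7)/C(30,12); sum pmf over tables with pmf ≤ p_obs
p-value (two-sided) = 0.45717
At α=0.05: p ≥ α → fail to reject H₀

reject H₀: no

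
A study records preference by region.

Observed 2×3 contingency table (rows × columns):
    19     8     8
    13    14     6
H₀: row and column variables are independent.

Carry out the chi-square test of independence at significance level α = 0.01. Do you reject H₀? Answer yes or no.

reject H₀: no

Row totals [35, 33], col totals [32, 22, 14], n=68
χ² = (19−16.47)²/16.47 + (8−11.32)²/11.32 + (8−7.21)²/7.21 + (13−15.53)²/15.53 + (14−10.68)²/10.68 + (6−6.79)²/6.79 = 2.9908
df = 2
p-value (upper-tail) = 0.22415
At α=0.01: p ≥ α → fail to reject H₀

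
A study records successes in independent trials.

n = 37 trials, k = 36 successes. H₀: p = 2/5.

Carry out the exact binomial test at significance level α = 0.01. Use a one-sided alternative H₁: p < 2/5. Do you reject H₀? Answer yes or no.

Exact binomial: n=37, k=36, p₀=2/5=0.4000
P(X≤36) from Σ C(n,i)·p₀^i·(1−p₀)^(n−i)
p-value (one-sided, H₁ less) = 1.00000
At α=0.01: p ≥ α → fail to reject H₀

reject H₀: no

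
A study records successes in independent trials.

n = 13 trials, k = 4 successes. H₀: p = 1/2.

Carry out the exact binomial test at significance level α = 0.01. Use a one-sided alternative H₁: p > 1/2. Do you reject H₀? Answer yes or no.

Exact binomial: n=13, k=4, p₀=1/2=0.5000
P(X≥4) from Σ C(n,i)·p₀^i·(1−p₀)^(n−i)
p-value (one-sided, H₁ greater) = 0.95386
At α=0.01: p ≥ α → fail to reject H₀

reject H₀: no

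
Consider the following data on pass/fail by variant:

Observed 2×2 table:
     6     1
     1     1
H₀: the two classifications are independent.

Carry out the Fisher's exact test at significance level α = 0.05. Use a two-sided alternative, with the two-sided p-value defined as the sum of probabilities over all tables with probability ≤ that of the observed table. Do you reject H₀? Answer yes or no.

reject H₀: no

Margins: r₁=7, r₂=2, c₁=7, c₂=2, n=9
p_obs = C(7,6)·C(2,1)/C(9,7); sum pmf over tables with pmf ≤ p_obs
p-value (two-sided) = 0.41667
At α=0.05: p ≥ α → fail to reject H₀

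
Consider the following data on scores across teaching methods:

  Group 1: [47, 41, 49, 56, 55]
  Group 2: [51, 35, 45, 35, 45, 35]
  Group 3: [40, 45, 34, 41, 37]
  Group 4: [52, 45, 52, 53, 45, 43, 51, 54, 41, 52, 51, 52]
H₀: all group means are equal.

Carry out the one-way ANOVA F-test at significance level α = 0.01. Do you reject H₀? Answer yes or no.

reject H₀: yes

Group means [49.60, 41.00, 39.40, 49.25], grand mean 45.786
SSB = Σnᵢ(x̄ᵢ−x̄)² = 558.064; SSW = ΣΣ(x−x̄ᵢ)² = 676.650
MSB = 558.064/3 = 186.0214; MSW = 676.650/24 = 28.1937
F = MSB/MSW = 6.5980
df = (3, 24)
p-value (upper-tail) = 0.00208
At α=0.01: p < α → reject H₀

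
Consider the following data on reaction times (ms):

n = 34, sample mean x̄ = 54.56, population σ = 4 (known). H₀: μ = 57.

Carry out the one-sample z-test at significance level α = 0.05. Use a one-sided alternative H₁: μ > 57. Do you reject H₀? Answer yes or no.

reject H₀: no

SE = σ/√n = 4/√34 = 0.6860
z = (x̄−μ₀)/SE = (54.56−57)/0.6860 = -3.5569
p-value (one-sided, H₁ greater) = 0.99981
At α=0.05: p ≥ α → fail to reject H₀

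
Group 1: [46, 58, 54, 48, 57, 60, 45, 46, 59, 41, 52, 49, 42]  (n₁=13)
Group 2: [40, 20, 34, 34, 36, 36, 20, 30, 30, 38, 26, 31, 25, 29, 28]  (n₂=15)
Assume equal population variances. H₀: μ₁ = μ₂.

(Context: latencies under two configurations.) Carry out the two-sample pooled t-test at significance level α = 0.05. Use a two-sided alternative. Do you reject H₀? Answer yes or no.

reject H₀: yes

x̄₁=50.538, s₁=6.565, n₁=13
x̄₂=30.467, s₂=6.046, n₂=15
s_p² = [12·6.565² + 14·6.046²]/26 = 39.5755
SE = √(s_p²·(1/13+1/15)) = 2.3838
t = (50.538−30.467)/2.3838 = 8.4200
df = 26
p-value (two-sided) = 0.00000
At α=0.05: p < α → reject H₀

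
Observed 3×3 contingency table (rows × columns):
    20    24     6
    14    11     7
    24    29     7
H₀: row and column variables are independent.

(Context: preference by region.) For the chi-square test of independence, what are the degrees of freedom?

df = (r−1)(c−1) = (3−1)·(3−1) = 4

degrees of freedom = 4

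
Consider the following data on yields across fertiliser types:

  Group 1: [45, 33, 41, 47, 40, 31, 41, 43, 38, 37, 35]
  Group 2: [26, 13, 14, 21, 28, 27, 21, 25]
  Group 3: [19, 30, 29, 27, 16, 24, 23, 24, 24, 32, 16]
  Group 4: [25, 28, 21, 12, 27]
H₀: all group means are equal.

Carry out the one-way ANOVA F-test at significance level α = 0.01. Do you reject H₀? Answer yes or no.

reject H₀: yes

Group means [39.18, 21.88, 24.00, 22.60], grand mean 28.086
SSB = Σnᵢ(x̄ᵢ−x̄)² = 1997.031; SSW = ΣΣ(x−x̄ᵢ)² = 935.711
MSB = 1997.031/3 = 665.6772; MSW = 935.711/31 = 30.1842
F = MSB/MSW = 22.0538
df = (3, 31)
p-value (upper-tail) = 0.00000
At α=0.01: p < α → reject H₀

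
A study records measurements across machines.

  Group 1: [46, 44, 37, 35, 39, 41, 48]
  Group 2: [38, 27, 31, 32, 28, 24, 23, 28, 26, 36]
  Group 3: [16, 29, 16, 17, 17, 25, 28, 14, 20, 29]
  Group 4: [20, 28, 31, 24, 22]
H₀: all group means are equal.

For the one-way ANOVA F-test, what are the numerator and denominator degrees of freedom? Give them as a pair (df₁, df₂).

k = 4 groups, N = 32 total
df = (k−1, N−k) = (4−1, 32−4) = (3, 28)

degrees of freedom = [3, 28]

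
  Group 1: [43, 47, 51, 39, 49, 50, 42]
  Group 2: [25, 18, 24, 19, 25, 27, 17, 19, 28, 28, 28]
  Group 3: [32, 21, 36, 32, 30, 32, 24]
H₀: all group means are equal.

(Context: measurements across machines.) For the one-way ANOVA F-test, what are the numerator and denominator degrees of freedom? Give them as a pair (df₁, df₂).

degrees of freedom = [2, 22]

k = 3 groups, N = 25 total
df = (k−1, N−k) = (3−1, 25−3) = (2, 22)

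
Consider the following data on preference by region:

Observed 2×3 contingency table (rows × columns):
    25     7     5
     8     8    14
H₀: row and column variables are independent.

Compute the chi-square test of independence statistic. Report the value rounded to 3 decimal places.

test statistic = 12.492

Row totals [37, 30], col totals [33, 15, 19], n=67
χ² = (25−18.22)²/18.22 + (7−8.28)²/8.28 + (5−10.49)²/10.49 + (8−14.78)²/14.78 + (8−6.72)²/6.72 + (14−8.51)²/8.51 = 12.4924
df = 2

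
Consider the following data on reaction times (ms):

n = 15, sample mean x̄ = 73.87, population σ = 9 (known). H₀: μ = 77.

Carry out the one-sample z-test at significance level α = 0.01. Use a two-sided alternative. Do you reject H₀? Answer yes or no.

reject H₀: no

SE = σ/√n = 9/√15 = 2.3238
z = (x̄−μ₀)/SE = (73.87−77)/2.3238 = -1.3469
p-value (two-sided) = 0.17800
At α=0.01: p ≥ α → fail to reject H₀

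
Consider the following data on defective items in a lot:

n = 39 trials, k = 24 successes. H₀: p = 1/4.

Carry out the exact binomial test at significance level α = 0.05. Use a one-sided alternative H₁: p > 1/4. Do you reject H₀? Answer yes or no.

reject H₀: yes

Exact binomial: n=39, k=24, p₀=1/4=0.2500
P(X≥24) from Σ C(n,i)·p₀^i·(1−p₀)^(n−i)
p-value (one-sided, H₁ greater) = 0.00000
At α=0.05: p < α → reject H₀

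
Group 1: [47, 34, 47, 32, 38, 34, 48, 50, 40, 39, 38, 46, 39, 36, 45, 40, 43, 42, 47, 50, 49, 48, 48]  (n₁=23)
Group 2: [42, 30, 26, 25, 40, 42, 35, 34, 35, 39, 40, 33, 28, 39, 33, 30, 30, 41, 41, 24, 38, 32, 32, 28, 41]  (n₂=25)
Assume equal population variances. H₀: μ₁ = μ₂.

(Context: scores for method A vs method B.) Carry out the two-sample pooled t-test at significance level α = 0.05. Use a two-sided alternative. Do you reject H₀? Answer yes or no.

reject H₀: yes

x̄₁=42.609, s₁=5.639, n₁=23
x̄₂=34.320, s₂=5.728, n₂=25
s_p² = [22·5.639² + 24·5.728²]/46 = 32.3243
SE = √(s_p²·(1/23+1/25)) = 1.6427
t = (42.609−34.320)/1.6427 = 5.0459
df = 46
p-value (two-sided) = 0.00001
At α=0.05: p < α → reject H₀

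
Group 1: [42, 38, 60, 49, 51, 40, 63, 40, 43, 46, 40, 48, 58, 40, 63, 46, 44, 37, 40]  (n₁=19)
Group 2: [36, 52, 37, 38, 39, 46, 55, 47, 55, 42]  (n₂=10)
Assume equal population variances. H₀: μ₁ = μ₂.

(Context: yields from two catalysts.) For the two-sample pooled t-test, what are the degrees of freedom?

degrees of freedom = 27

df = n₁ + n₂ − 2 = 19 + 10 − 2 = 27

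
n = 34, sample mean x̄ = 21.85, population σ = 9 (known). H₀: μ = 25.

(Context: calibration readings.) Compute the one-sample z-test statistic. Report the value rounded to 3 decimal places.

SE = σ/√n = 9/√34 = 1.5435
z = (x̄−μ₀)/SE = (21.85−25)/1.5435 = -2.0408

test statistic = -2.041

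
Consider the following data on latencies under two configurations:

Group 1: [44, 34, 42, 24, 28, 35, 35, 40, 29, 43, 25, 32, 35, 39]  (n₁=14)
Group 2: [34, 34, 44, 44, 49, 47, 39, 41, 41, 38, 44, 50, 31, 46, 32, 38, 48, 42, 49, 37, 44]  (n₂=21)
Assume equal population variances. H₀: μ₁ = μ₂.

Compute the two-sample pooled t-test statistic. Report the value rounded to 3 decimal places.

test statistic = -3.285

x̄₁=34.643, s₁=6.500, n₁=14
x̄₂=41.524, s₂=5.776, n₂=21
s_p² = [13·6.500² + 20·5.776²]/33 = 36.8622
SE = √(s_p²·(1/14+1/21)) = 2.0948
t = (34.643−41.524)/2.0948 = -3.2847
df = 33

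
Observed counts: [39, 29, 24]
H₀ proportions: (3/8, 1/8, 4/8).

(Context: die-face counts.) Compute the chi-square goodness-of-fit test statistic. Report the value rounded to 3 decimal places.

test statistic = 37.739

n = 92; E_i = n·p_i = [34.50, 11.50, 46.00]
χ² = (39−34.50)²/34.50 + (29−11.50)²/11.50 + (24−46.00)²/46.00 = 37.7391
df = 2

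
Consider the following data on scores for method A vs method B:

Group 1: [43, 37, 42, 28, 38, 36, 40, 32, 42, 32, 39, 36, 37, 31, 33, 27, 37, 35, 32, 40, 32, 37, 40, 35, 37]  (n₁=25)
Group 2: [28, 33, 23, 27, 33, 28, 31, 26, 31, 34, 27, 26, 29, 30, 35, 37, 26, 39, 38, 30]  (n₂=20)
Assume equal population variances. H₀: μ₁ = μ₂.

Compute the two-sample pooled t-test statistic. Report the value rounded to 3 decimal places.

test statistic = 4.138

x̄₁=35.920, s₁=4.242, n₁=25
x̄₂=30.550, s₂=4.430, n₂=20
s_p² = [24·4.242² + 19·4.430²]/43 = 18.7160
SE = √(s_p²·(1/25+1/20)) = 1.2979
t = (35.920−30.550)/1.2979 = 4.1376
df = 43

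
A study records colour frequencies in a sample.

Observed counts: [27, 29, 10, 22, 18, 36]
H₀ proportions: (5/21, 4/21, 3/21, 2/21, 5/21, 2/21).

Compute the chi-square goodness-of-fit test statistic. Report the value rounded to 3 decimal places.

test statistic = 56.788

n = 142; E_i = n·p_i = [33.81, 27.05, 20.29, 13.52, 33.81, 13.52]
χ² = (27−33.81)²/33.81 + (29−27.05)²/27.05 + (10−20.29)²/20.29 + (22−13.52)²/13.52 + (18−33.81)²/33.81 + (36−13.52)²/13.52 = 56.7877
df = 5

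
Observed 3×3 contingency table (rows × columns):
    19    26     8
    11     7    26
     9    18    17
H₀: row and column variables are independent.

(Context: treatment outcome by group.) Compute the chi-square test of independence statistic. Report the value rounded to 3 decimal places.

test statistic = 22.897

Row totals [53, 44, 44], col totals [39, 51, 51], n=141
χ² = (19−14.66)²/14.66 + (26−19.17)²/19.17 + (8−19.17)²/19.17 + (11−12.17)²/12.17 + (7−15.91)²/15.91 + (26−15.91)²/15.91 + (9−12.17)²/12.17 + (18−15.91)²/15.91 + (17−15.91)²/15.91 = 22.8972
df = 4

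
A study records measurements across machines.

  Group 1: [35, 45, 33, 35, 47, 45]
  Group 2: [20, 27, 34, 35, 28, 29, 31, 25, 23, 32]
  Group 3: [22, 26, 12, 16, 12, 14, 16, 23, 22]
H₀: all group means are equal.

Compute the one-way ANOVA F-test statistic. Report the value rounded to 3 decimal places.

test statistic = 30.690

Group means [40.00, 28.40, 18.11], grand mean 27.480
SSB = Σnᵢ(x̄ᵢ−x̄)² = 1738.951; SSW = ΣΣ(x−x̄ᵢ)² = 623.289
MSB = 1738.951/2 = 869.4756; MSW = 623.289/22 = 28.3313
F = MSB/MSW = 30.6896
df = (2, 22)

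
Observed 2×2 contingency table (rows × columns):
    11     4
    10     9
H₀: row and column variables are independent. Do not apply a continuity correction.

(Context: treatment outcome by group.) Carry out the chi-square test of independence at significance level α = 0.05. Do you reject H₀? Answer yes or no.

Row totals [15, 19], col totals [21, 13], n=34
χ² = (11−9.26)²/9.26 + (4−5.74)²/5.74 + (10−11.74)²/11.74 + (9−7.26)²/7.26 = 1.5212
df = 1
p-value (upper-tail) = 0.21744
At α=0.05: p ≥ α → fail to reject H₀

reject H₀: no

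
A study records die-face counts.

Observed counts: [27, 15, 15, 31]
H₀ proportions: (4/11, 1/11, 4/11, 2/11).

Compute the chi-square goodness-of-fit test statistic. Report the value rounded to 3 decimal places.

test statistic = 30.000

n = 88; E_i = n·p_i = [32.00, 8.00, 32.00, 16.00]
χ² = (27−32.00)²/32.00 + (15−8.00)²/8.00 + (15−32.00)²/32.00 + (31−16.00)²/16.00 = 30.0000
df = 3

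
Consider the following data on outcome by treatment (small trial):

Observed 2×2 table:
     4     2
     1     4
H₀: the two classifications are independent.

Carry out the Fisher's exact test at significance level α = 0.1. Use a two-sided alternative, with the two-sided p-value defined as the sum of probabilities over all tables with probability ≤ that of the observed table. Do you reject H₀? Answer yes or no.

Margins: r₁=6, r₂=5, c₁=5, c₂=6, n=11
p_obs = C(6,4)·C(5,1)/C(11,5); sum pmf over tables with pmf ≤ p_obs
p-value (two-sided) = 0.24242
At α=0.1: p ≥ α → fail to reject H₀

reject H₀: no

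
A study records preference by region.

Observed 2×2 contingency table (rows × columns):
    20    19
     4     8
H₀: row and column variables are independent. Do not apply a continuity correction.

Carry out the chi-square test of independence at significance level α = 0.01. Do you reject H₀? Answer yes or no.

Row totals [39, 12], col totals [24, 27], n=51
χ² = (20−18.35)²/18.35 + (19−20.65)²/20.65 + (4−5.65)²/5.65 + (8−6.35)²/6.35 = 1.1866
df = 1
p-value (upper-tail) = 0.27601
At α=0.01: p ≥ α → fail to reject H₀

reject H₀: no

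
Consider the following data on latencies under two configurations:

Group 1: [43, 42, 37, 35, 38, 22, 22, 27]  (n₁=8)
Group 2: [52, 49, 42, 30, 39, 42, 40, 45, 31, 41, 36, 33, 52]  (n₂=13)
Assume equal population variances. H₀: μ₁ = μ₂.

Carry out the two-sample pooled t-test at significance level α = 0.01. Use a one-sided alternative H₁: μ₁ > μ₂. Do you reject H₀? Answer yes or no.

x̄₁=33.250, s₁=8.481, n₁=8
x̄₂=40.923, s₂=7.297, n₂=13
s_p² = [7·8.481² + 12·7.297²]/19 = 60.1275
SE = √(s_p²·(1/8+1/13)) = 3.4844
t = (33.250−40.923)/3.4844 = -2.2021
df = 19
p-value (one-sided, H₁ greater) = 0.97990
At α=0.01: p ≥ α → fail to reject H₀

reject H₀: no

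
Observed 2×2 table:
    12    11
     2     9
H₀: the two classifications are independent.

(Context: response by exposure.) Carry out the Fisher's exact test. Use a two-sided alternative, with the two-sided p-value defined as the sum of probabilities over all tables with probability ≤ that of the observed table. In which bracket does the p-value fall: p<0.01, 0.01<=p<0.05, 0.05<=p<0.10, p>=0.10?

Margins: r₁=23, r₂=11, c₁=14, c₂=20, n=34
p_obs = C(23,12)·C(11,2)/C(34,14); sum pmf over tables with pmf ≤ p_obs
p-value (two-sided) = 0.07642
→ bracket: 0.05<=p<0.10

p-value bracket: 0.05<=p<0.10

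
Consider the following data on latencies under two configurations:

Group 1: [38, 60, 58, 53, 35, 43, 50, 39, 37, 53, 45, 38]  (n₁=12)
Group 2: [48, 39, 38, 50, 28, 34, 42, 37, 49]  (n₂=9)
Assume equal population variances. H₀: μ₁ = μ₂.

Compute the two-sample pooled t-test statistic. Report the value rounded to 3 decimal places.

x̄₁=45.750, s₁=8.750, n₁=12
x̄₂=40.556, s₂=7.418, n₂=9
s_p² = [11·8.750² + 8·7.418²]/19 = 67.4985
SE = √(s_p²·(1/12+1/9)) = 3.6228
t = (45.750−40.556)/3.6228 = 1.4338
df = 19

test statistic = 1.434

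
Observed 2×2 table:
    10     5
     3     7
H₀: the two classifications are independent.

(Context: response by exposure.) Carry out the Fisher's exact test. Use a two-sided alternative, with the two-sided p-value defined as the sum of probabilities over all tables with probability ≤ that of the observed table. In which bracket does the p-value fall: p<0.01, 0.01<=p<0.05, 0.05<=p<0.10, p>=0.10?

p-value bracket: p>=0.10

Margins: r₁=15, r₂=10, c₁=13, c₂=12, n=25
p_obs = C(15,10)·C(10,3)/C(25,13); sum pmf over tables with pmf ≤ p_obs
p-value (two-sided) = 0.11070
→ bracket: p>=0.10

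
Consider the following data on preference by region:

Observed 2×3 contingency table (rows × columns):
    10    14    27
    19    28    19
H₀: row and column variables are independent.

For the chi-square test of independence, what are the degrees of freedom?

degrees of freedom = 2

df = (r−1)(c−1) = (2−1)·(3−1) = 2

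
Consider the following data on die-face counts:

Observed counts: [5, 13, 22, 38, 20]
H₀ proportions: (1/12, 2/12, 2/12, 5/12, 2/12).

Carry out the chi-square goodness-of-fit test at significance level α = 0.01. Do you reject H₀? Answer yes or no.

reject H₀: no

n = 98; E_i = n·p_i = [8.17, 16.33, 16.33, 40.83, 16.33]
χ² = (5−8.17)²/8.17 + (13−16.33)²/16.33 + (22−16.33)²/16.33 + (38−40.83)²/40.83 + (20−16.33)²/16.33 = 4.8939
df = 4
p-value (upper-tail) = 0.29836
At α=0.01: p ≥ α → fail to reject H₀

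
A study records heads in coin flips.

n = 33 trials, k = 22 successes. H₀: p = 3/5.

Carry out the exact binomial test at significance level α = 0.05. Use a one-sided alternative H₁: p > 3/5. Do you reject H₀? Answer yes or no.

Exact binomial: n=33, k=22, p₀=3/5=0.6000
P(X≥22) from Σ C(n,i)·p₀^i·(1−p₀)^(n−i)
p-value (one-sided, H₁ greater) = 0.27582
At α=0.05: p ≥ α → fail to reject H₀

reject H₀: no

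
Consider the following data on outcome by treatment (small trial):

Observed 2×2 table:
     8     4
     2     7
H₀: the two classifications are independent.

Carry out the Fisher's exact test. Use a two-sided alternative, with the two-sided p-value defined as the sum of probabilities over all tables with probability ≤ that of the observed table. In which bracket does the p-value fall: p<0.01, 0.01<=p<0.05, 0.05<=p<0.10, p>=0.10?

Margins: r₁=12, r₂=9, c₁=10, c₂=11, n=21
p_obs = C(12,8)·C(9,2)/C(21,10); sum pmf over tables with pmf ≤ p_obs
p-value (two-sided) = 0.08050
→ bracket: 0.05<=p<0.10

p-value bracket: 0.05<=p<0.10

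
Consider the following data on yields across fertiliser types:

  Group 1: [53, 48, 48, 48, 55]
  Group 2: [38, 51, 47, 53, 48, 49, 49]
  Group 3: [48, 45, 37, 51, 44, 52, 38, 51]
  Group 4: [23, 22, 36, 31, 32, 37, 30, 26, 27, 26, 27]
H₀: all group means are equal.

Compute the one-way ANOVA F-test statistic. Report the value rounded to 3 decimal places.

test statistic = 35.276

Group means [50.40, 47.86, 45.75, 28.82], grand mean 40.968
SSB = Σnᵢ(x̄ᵢ−x̄)² = 2583.774; SSW = ΣΣ(x−x̄ᵢ)² = 659.194
MSB = 2583.774/3 = 861.2581; MSW = 659.194/27 = 24.4146
F = MSB/MSW = 35.2764
df = (3, 27)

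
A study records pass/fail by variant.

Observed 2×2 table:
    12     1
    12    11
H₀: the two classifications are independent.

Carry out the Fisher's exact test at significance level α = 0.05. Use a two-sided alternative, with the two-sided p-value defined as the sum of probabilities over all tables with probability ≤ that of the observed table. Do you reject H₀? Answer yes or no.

Margins: r₁=13, r₂=23, c₁=24, c₂=12, n=36
p_obs = C(13,12)·C(23,12)/C(36,24); sum pmf over tables with pmf ≤ p_obs
p-value (two-sided) = 0.02530
At α=0.05: p < α → reject H₀

reject H₀: yes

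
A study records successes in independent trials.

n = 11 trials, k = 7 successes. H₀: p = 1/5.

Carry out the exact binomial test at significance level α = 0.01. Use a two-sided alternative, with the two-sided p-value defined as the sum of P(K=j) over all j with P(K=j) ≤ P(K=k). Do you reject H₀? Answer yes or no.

reject H₀: yes

Exact binomial: n=11, k=7, p₀=1/5=0.2000
P(X=j) = C(n,j)·p₀^j·(1−p₀)^(n−j); p = Σ P(X=j) over j with P(X=j) ≤ P(X=7)
p-value (two-sided) = 0.00197
At α=0.01: p < α → reject H₀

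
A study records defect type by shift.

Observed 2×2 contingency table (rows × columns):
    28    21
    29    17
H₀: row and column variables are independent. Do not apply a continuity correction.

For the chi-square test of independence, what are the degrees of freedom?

df = (r−1)(c−1) = (2−1)·(2−1) = 1

degrees of freedom = 1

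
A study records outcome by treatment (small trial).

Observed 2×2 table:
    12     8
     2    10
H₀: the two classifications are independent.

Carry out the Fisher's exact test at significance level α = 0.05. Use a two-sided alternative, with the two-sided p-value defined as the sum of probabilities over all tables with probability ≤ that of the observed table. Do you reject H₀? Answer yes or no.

Margins: r₁=20, r₂=12, c₁=14, c₂=18, n=32
p_obs = C(20,12)·C(12,2)/C(32,14); sum pmf over tables with pmf ≤ p_obs
p-value (two-sided) = 0.02763
At α=0.05: p < α → reject H₀

reject H₀: yes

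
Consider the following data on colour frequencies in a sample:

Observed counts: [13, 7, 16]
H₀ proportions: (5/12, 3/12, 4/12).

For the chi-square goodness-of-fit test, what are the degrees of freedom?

df = k − 1 = 3 − 1 = 2

degrees of freedom = 2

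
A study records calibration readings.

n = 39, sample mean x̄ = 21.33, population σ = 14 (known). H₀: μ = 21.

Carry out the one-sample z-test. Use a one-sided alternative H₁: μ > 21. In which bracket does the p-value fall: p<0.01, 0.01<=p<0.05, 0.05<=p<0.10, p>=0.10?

SE = σ/√n = 14/√39 = 2.2418
z = (x̄−μ₀)/SE = (21.33−21)/2.2418 = 0.1472
p-value (one-sided, H₁ greater) = 0.44149
→ bracket: p>=0.10

p-value bracket: p>=0.10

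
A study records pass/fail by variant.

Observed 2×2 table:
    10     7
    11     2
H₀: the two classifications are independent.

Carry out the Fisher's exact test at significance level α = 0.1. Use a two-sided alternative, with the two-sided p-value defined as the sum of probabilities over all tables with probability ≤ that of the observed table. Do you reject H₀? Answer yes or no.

reject H₀: no

Margins: r₁=17, r₂=13, c₁=21, c₂=9, n=30
p_obs = C(17,10)·C(13,11)/C(30,21); sum pmf over tables with pmf ≤ p_obs
p-value (two-sided) = 0.22927
At α=0.1: p ≥ α → fail to reject H₀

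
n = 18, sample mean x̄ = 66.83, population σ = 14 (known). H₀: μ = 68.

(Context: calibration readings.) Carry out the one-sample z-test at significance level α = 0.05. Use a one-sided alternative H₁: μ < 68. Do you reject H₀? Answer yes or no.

SE = σ/√n = 14/√18 = 3.2998
z = (x̄−μ₀)/SE = (66.83−68)/3.2998 = -0.3546
p-value (one-sided, H₁ less) = 0.36146
At α=0.05: p ≥ α → fail to reject H₀

reject H₀: no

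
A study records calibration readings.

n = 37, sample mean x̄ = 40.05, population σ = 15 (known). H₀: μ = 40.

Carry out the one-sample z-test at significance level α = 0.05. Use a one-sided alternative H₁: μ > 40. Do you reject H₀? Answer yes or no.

reject H₀: no

SE = σ/√n = 15/√37 = 2.4660
z = (x̄−μ₀)/SE = (40.05−40)/2.4660 = 0.0203
p-value (one-sided, H₁ greater) = 0.49191
At α=0.05: p ≥ α → fail to reject H₀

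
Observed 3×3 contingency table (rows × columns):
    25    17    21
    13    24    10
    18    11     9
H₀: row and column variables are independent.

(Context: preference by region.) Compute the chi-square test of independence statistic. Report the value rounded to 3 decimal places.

Row totals [63, 47, 38], col totals [56, 52, 40], n=148
χ² = (25−23.84)²/23.84 + (17−22.14)²/22.14 + (21−17.03)²/17.03 + (13−17.78)²/17.78 + (24−16.51)²/16.51 + (10−12.70)²/12.70 + (18−14.38)²/14.38 + (11−13.35)²/13.35 + (9−10.27)²/10.27 = 8.9143
df = 4

test statistic = 8.914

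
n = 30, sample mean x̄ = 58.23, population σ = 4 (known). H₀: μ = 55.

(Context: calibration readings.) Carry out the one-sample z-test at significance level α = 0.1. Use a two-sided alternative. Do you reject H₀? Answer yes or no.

reject H₀: yes

SE = σ/√n = 4/√30 = 0.7303
z = (x̄−μ₀)/SE = (58.23−55)/0.7303 = 4.4229
p-value (two-sided) = 0.00001
At α=0.1: p < α → reject H₀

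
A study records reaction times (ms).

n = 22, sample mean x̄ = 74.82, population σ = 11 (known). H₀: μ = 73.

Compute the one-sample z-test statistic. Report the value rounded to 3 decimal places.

SE = σ/√n = 11/√22 = 2.3452
z = (x̄−μ₀)/SE = (74.82−73)/2.3452 = 0.7761

test statistic = 0.776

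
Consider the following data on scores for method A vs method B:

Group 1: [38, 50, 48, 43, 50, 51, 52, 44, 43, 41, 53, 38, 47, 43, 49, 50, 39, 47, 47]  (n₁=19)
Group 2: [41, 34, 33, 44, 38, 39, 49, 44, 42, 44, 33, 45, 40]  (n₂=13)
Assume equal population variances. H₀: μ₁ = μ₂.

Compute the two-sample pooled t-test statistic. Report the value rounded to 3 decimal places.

x̄₁=45.947, s₁=4.755, n₁=19
x̄₂=40.462, s₂=4.960, n₂=13
s_p² = [18·4.755² + 12·4.960²]/30 = 23.4059
SE = √(s_p²·(1/19+1/13)) = 1.7414
t = (45.947−40.462)/1.7414 = 3.1503
df = 30

test statistic = 3.150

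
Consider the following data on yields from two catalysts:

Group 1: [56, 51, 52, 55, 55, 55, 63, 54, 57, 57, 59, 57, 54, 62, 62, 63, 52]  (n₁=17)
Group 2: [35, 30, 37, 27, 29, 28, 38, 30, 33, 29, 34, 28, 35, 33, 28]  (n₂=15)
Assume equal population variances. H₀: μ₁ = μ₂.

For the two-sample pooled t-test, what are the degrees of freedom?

degrees of freedom = 30

df = n₁ + n₂ − 2 = 17 + 15 − 2 = 30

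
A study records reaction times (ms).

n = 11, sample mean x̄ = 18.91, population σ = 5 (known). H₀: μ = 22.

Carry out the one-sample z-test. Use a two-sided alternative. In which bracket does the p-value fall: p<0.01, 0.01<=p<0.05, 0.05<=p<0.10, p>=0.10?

p-value bracket: 0.01<=p<0.05

SE = σ/√n = 5/√11 = 1.5076
z = (x̄−μ₀)/SE = (18.91−22)/1.5076 = -2.0497
p-value (two-sided) = 0.04040
→ bracket: 0.01<=p<0.05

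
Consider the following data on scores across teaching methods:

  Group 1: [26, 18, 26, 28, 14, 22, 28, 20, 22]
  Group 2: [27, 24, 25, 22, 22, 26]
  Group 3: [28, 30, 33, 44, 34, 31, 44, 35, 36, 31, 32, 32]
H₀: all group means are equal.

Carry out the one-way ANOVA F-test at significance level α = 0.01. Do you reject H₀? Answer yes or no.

reject H₀: yes

Group means [22.67, 24.33, 34.17], grand mean 28.148
SSB = Σnᵢ(x̄ᵢ−x̄)² = 792.407; SSW = ΣΣ(x−x̄ᵢ)² = 489.000
MSB = 792.407/2 = 396.2037; MSW = 489.000/24 = 20.3750
F = MSB/MSW = 19.4456
df = (2, 24)
p-value (upper-tail) = 0.00001
At α=0.01: p < α → reject H₀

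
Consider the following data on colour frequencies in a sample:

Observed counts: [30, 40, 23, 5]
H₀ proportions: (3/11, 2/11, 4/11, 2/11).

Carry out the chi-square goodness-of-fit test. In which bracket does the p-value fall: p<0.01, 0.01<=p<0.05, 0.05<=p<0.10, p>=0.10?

p-value bracket: p<0.01

n = 98; E_i = n·p_i = [26.73, 17.82, 35.64, 17.82]
χ² = (30−26.73)²/26.73 + (40−17.82)²/17.82 + (23−35.64)²/35.64 + (5−17.82)²/17.82 = 41.7168
df = 3
p-value (upper-tail) = 0.00000
→ bracket: p<0.01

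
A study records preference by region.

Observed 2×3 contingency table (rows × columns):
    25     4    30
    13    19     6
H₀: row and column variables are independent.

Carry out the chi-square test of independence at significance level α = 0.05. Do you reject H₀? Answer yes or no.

Row totals [59, 38], col totals [38, 23, 36], n=97
χ² = (25−23.11)²/23.11 + (4−13.99)²/13.99 + (30−21.90)²/21.90 + (13−14.89)²/14.89 + (19−9.01)²/9.01 + (6−14.10)²/14.10 = 26.2563
df = 2
p-value (upper-tail) = 0.00000
At α=0.05: p < α → reject H₀

reject H₀: yes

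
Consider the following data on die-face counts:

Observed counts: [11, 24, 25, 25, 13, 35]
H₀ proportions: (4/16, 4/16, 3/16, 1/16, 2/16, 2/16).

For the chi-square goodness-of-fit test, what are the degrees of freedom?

degrees of freedom = 5

df = k − 1 = 6 − 1 = 5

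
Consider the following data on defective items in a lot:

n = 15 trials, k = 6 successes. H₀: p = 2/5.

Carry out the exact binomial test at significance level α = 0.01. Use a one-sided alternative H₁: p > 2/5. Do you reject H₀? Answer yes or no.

Exact binomial: n=15, k=6, p₀=2/5=0.4000
P(X≥6) from Σ C(n,i)·p₀^i·(1−p₀)^(n−i)
p-value (one-sided, H₁ greater) = 0.59678
At α=0.01: p ≥ α → fail to reject H₀

reject H₀: no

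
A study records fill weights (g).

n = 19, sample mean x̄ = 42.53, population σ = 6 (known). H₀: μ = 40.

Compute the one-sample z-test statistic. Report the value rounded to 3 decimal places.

SE = σ/√n = 6/√19 = 1.3765
z = (x̄−μ₀)/SE = (42.53−40)/1.3765 = 1.8380

test statistic = 1.838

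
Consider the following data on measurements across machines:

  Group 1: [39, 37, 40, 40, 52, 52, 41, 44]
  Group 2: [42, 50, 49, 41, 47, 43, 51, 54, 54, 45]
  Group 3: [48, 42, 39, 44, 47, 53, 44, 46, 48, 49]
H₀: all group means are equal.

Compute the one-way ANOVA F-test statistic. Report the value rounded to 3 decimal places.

test statistic = 1.935

Group means [43.12, 47.60, 46.00], grand mean 45.750
SSB = Σnᵢ(x̄ᵢ−x̄)² = 89.975; SSW = ΣΣ(x−x̄ᵢ)² = 581.275
MSB = 89.975/2 = 44.9875; MSW = 581.275/25 = 23.2510
F = MSB/MSW = 1.9349
df = (2, 25)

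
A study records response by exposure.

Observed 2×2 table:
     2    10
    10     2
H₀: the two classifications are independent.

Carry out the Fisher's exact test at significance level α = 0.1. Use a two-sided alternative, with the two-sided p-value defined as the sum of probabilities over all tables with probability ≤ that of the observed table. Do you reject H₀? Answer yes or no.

Margins: r₁=12, r₂=12, c₁=12, c₂=12, n=24
p_obs = C(12,2)·C(12,10)/C(24,12); sum pmf over tables with pmf ≤ p_obs
p-value (two-sided) = 0.00333
At α=0.1: p < α → reject H₀

reject H₀: yes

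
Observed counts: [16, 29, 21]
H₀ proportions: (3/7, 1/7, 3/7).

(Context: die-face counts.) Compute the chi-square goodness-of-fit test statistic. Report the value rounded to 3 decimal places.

test statistic = 47.838

n = 66; E_i = n·p_i = [28.29, 9.43, 28.29]
χ² = (16−28.29)²/28.29 + (29−9.43)²/9.43 + (21−28.29)²/28.29 = 47.8384
df = 2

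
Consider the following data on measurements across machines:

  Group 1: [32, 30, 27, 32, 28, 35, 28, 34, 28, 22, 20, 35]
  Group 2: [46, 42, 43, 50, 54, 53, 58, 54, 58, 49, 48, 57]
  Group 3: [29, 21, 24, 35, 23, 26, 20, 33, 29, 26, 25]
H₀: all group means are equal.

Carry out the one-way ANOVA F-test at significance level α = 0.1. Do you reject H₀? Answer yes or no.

reject H₀: yes

Group means [29.25, 51.00, 26.45], grand mean 35.829
SSB = Σnᵢ(x̄ᵢ−x̄)² = 4247.994; SSW = ΣΣ(x−x̄ᵢ)² = 812.977
MSB = 4247.994/2 = 2123.9971; MSW = 812.977/32 = 25.4055
F = MSB/MSW = 83.6037
df = (2, 32)
p-value (upper-tail) = 0.00000
At α=0.1: p < α → reject H₀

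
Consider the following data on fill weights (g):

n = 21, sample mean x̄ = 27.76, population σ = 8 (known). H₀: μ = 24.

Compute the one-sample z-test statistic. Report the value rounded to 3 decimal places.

test statistic = 2.154

SE = σ/√n = 8/√21 = 1.7457
z = (x̄−μ₀)/SE = (27.76−24)/1.7457 = 2.1538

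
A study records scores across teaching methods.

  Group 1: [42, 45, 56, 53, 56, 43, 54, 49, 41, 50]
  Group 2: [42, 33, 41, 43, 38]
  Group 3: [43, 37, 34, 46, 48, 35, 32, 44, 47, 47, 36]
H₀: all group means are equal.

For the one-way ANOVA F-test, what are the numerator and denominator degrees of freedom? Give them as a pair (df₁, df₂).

degrees of freedom = [2, 23]

k = 3 groups, N = 26 total
df = (k−1, N−k) = (3−1, 26−3) = (2, 23)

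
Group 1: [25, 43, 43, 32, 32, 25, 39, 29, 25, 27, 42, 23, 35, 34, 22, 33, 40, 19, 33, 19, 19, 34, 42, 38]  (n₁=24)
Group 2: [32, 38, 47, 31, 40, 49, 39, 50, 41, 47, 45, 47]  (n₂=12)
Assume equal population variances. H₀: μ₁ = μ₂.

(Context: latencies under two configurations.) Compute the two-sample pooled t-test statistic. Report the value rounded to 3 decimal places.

x̄₁=31.375, s₁=7.994, n₁=24
x̄₂=42.167, s₂=6.379, n₂=12
s_p² = [23·7.994² + 11·6.379²]/34 = 56.3909
SE = √(s_p²·(1/24+1/12)) = 2.6550
t = (31.375−42.167)/2.6550 = -4.0647
df = 34

test statistic = -4.065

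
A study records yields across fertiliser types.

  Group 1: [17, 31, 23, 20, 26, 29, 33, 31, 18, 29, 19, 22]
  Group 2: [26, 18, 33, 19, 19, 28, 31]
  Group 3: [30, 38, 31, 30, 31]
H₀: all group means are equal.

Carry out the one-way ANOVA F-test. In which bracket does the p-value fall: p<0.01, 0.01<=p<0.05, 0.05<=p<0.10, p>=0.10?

Group means [24.83, 24.86, 32.00], grand mean 26.333
SSB = Σnᵢ(x̄ᵢ−x̄)² = 202.810; SSW = ΣΣ(x−x̄ᵢ)² = 632.524
MSB = 202.810/2 = 101.4048; MSW = 632.524/21 = 30.1202
F = MSB/MSW = 3.3667
df = (2, 21)
p-value (upper-tail) = 0.05392
→ bracket: 0.05<=p<0.10

p-value bracket: 0.05<=p<0.10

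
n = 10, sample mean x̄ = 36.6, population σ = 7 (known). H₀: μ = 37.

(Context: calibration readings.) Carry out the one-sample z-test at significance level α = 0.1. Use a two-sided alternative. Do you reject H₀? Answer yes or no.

SE = σ/√n = 7/√10 = 2.2136
z = (x̄−μ₀)/SE = (36.6−37)/2.2136 = -0.1807
p-value (two-sided) = 0.85660
At α=0.1: p ≥ α → fail to reject H₀

reject H₀: no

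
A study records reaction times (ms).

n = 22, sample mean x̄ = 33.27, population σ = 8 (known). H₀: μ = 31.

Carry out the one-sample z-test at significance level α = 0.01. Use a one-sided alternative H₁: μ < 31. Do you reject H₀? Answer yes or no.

SE = σ/√n = 8/√22 = 1.7056
z = (x̄−μ₀)/SE = (33.27−31)/1.7056 = 1.3309
p-value (one-sided, H₁ less) = 0.90839
At α=0.01: p ≥ α → fail to reject H₀

reject H₀: no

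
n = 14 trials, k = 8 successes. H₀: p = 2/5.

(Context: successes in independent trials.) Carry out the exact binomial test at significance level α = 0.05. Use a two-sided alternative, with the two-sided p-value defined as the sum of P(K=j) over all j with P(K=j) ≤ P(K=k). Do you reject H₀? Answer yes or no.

Exact binomial: n=14, k=8, p₀=2/5=0.4000
P(X=j) = C(n,j)·p₀^j·(1−p₀)^(n−j); p = Σ P(X=j) over j with P(X=j) ≤ P(X=8)
p-value (two-sided) = 0.27445
At α=0.05: p ≥ α → fail to reject H₀

reject H₀: no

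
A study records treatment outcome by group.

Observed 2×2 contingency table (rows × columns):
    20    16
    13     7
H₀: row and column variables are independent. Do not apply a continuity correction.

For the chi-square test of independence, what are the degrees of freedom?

df = (r−1)(c−1) = (2−1)·(2−1) = 1

degrees of freedom = 1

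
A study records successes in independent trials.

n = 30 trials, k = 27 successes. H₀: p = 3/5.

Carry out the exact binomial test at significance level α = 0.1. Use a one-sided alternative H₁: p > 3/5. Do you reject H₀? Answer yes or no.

Exact binomial: n=30, k=27, p₀=3/5=0.6000
P(X≥27) from Σ C(n,i)·p₀^i·(1−p₀)^(n−i)
p-value (one-sided, H₁ greater) = 0.00031
At α=0.1: p < α → reject H₀

reject H₀: yes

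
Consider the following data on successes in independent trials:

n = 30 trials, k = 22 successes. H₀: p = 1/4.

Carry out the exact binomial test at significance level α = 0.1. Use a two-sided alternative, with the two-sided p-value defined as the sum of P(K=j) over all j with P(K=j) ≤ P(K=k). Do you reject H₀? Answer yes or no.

reject H₀: yes

Exact binomial: n=30, k=22, p₀=1/4=0.2500
P(X=j) = C(n,j)·p₀^j·(1−p₀)^(n−j); p = Σ P(X=j) over j with P(X=j) ≤ P(X=22)
p-value (two-sided) = 0.00000
At α=0.1: p < α → reject H₀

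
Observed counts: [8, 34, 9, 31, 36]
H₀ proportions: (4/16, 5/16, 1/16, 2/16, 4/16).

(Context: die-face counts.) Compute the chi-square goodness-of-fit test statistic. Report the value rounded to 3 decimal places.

test statistic = 35.586

n = 118; E_i = n·p_i = [29.50, 36.88, 7.38, 14.75, 29.50]
χ² = (8−29.50)²/29.50 + (34−36.88)²/36.88 + (9−7.38)²/7.38 + (31−14.75)²/14.75 + (36−29.50)²/29.50 = 35.5864
df = 4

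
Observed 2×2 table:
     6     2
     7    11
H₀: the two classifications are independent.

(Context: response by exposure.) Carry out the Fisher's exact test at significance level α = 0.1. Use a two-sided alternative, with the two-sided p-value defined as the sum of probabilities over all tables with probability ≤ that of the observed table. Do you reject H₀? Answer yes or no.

reject H₀: no

Margins: r₁=8, r₂=18, c₁=13, c₂=13, n=26
p_obs = C(8,6)·C(18,7)/C(26,13); sum pmf over tables with pmf ≤ p_obs
p-value (two-sided) = 0.20156
At α=0.1: p ≥ α → fail to reject H₀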